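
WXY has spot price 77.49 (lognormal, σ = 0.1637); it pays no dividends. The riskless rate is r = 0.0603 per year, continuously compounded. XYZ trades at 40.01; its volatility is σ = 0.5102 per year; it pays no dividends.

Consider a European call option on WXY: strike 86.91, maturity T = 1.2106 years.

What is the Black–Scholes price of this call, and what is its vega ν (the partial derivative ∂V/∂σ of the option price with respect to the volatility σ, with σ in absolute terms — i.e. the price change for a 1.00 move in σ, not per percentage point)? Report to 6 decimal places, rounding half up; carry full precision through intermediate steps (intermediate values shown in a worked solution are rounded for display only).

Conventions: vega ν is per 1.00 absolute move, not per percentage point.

price = 4.179446
ν = 33.674572

σ√T = 0.1637·√1.2106 = 0.180115
d₁ = (ln(S/K) + (r+σ²/2)T) / (σ√T) = (ln(77.49/86.91) + (0.0603+0.1637²/2)·1.2106) / 0.180115 = (-0.114724 + 0.089220) / 0.180115 = -0.141601
d₂ = d₁ − σ√T = -0.141601 − 0.180115 = -0.321715
e^{−rT} = 0.929602
N(d₁) = 0.443698,  N(d₂) = 0.373834
Call price V = S·N(d₁) − K·e^{−rT}·N(d₂) = 34.382131 − 30.202685 = 4.179446
φ(d₁) = (1/√(2π))·e^{−d₁²/2} = 0.394963
ν = S·φ(d₁)·√T = 33.674572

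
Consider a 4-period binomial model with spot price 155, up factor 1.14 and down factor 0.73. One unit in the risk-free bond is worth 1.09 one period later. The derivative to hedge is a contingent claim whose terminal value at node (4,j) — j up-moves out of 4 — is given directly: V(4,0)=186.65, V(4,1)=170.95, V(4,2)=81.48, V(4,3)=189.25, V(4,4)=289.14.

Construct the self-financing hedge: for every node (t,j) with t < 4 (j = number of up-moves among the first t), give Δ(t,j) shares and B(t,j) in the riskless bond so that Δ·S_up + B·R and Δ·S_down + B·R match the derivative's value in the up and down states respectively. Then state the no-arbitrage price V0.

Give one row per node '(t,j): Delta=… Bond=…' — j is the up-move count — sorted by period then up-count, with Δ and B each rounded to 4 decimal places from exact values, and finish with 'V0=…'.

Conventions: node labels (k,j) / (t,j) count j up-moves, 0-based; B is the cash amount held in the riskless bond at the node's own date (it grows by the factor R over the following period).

Risk-neutral probability p* = (R−d)/(u−d) = (1.09−0.73)/(1.14−0.73) = 0.8780.
Terminal payoffs: V(4,0)=186.6500, V(4,1)=170.9500, V(4,2)=81.4800, V(4,3)=189.2500, V(4,4)=289.1400
Node (3,0) S=60.2976: V=(p*·170.9500+(1−p*)·186.6500)/1.09=158.5914; Δ=(170.9500−186.6500)/(68.7393−44.0173)=-0.6351; B=V−Δ·S=196.8841
Node (3,1) S=94.1634: V=(p*·81.4800+(1−p*)·170.9500)/1.09=84.7624; Δ=(81.4800−170.9500)/(107.3463−68.7393)=-2.3175; B=V−Δ·S=302.9819
Node (3,2) S=147.0497: V=(p*·189.2500+(1−p*)·81.4800)/1.09=161.5663; Δ=(189.2500−81.4800)/(167.6367−107.3463)=1.7875; B=V−Δ·S=-101.2873
Node (3,3) S=229.6393: V=(p*·289.1400+(1−p*)·189.2500)/1.09=254.0902; Δ=(289.1400−189.2500)/(261.7888−167.6367)=1.0609; B=V−Δ·S=10.4560
Node (2,0) S=82.5995: V=(p*·84.7624+(1−p*)·158.5914)/1.09=86.0238; Δ=(84.7624−158.5914)/(94.1634−60.2976)=-2.1800; B=V−Δ·S=266.0946
Node (2,1) S=128.9910: V=(p*·161.5663+(1−p*)·84.7624)/1.09=139.6330; Δ=(161.5663−84.7624)/(147.0497−94.1634)=1.4522; B=V−Δ·S=-47.6938
Node (2,2) S=201.4380: V=(p*·254.0902+(1−p*)·161.5663)/1.09=222.7585; Δ=(254.0902−161.5663)/(229.6393−147.0497)=1.1203; B=V−Δ·S=-2.9094
Node (1,0) S=113.1500: V=(p*·139.6330+(1−p*)·86.0238)/1.09=122.1058; Δ=(139.6330−86.0238)/(128.9910−82.5995)=1.1556; B=V−Δ·S=-8.6485
Node (1,1) S=176.7000: V=(p*·222.7585+(1−p*)·139.6330)/1.09=195.0654; Δ=(222.7585−139.6330)/(201.4380−128.9910)=1.1474; B=V−Δ·S=-7.6797
Node (0,0) S=155.0000: V=(p*·195.0654+(1−p*)·122.1058)/1.09=170.7962; Δ=(195.0654−122.1058)/(176.7000−113.1500)=1.1481; B=V−Δ·S=-7.1540
Check: Δ(0,0)·S0 + B(0,0) = 170.7962 = V0.

(0,0): Delta=1.1481 Bond=-7.1540
(1,0): Delta=1.1556 Bond=-8.6485
(1,1): Delta=1.1474 Bond=-7.6797
(2,0): Delta=-2.1800 Bond=266.0946
(2,1): Delta=1.4522 Bond=-47.6938
(2,2): Delta=1.1203 Bond=-2.9094
(3,0): Delta=-0.6351 Bond=196.8841
(3,1): Delta=-2.3175 Bond=302.9819
(3,2): Delta=1.7875 Bond=-101.2873
(3,3): Delta=1.0609 Bond=10.4560
V0=170.7962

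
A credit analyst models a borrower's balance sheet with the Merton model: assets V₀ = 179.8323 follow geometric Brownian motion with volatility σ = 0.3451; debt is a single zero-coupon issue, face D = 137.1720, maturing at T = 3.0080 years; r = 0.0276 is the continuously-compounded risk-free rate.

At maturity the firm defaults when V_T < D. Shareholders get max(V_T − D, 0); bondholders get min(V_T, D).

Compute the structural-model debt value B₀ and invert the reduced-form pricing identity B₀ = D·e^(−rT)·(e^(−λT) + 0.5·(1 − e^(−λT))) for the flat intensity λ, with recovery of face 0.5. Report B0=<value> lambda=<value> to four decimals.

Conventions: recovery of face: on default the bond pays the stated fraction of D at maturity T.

Equity is a call on the firm's assets struck at D = 137.1720:
d₁ = [ln(V₀/D) + (r + σ²/2)T] / (σ√T)
   = [ln(179.8323/137.1720) + (0.0276 + 0.5·0.3451²)·3.0080] / (0.3451·√3.0080)
   = [0.270789 + 0.262138] / 0.598527 = 0.890398
d₂ = d₁ − σ√T = 0.890398 − 0.598527 = 0.291871
N(d₁) = 0.813374,  N(d₂) = 0.614807,  e^(−rT) = 0.920332
E₀ = V₀·N(d₁) − D·e^(−rT)·N(d₂)
   = 179.8323·0.813374 − 137.1720·0.920332·0.614807 = 68.655299
B₀ = V₀ − E₀ = 179.8323 − 68.655299 = 111.177001
e^(−λT) = (B₀·e^(rT)/D − 0.5)/(1 − 0.5) = (111.1770·1.086564/137.1720 − 0.5)/0.5 = 0.76130655
λ = −ln(0.76130655)/3.0080 = 0.090665

B0=111.1770 lambda=0.0907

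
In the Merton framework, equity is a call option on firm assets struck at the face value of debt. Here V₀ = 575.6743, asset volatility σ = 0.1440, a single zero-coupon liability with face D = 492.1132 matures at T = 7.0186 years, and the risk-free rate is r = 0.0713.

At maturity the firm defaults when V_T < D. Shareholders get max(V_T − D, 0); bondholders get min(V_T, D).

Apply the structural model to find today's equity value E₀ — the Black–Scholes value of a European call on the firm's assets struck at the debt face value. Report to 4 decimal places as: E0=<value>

With assets at 575.6743 and a single debt payment of 492.1132 at 7.0186 years:
d₁ = [ln(V₀/D) + (r + σ²/2)T] / (σ√T)
   = [ln(575.6743/492.1132) + (0.0713 + 0.5·0.1440²)·7.0186] / (0.1440·√7.0186)
   = [0.156833 + 0.573195] / 0.381494 = 1.913604
d₂ = d₁ − σ√T = 1.913604 − 0.381494 = 1.532109
N(d₁) = 0.972165,  N(d₂) = 0.937252,  e^(−rT) = 0.606272
E₀ = V₀·N(d₁) − D·e^(−rT)·N(d₂)
   = 575.6743·0.972165 − 492.1132·0.606272·0.937252 = 280.016667

E0=280.0167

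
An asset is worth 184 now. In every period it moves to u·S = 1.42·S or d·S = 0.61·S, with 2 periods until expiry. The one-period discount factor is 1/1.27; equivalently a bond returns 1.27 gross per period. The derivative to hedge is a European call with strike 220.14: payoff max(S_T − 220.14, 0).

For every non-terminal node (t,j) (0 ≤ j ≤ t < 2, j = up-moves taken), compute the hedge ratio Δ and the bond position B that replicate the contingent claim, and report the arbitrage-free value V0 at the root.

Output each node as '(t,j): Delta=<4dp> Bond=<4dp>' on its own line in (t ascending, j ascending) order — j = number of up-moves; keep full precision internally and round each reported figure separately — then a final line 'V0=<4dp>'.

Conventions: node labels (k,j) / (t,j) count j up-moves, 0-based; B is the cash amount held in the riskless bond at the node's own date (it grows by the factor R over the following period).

(0,0): Delta=0.6495 Bond=-57.4012
(1,0): Delta=0.0000 Bond=0.0000
(1,1): Delta=0.7129 Bond=-89.4676
V0=62.1062

Arbitrage-free pricing uses the up-move probability p* = (R−d)/(u−d) = 0.8148, discounting each step at R = 1.27.
Payoffs at expiry: V(2,0)=0.0000, V(2,1)=0.0000, V(2,2)=150.8776
(1,0): S=112.2400. Δ = (V_up−V_dn)/(S_up−S_dn) = (0.0000−0.0000)/(159.3808−68.4664) = 0.0000. V = [p*·0.0000 + (1−p*)·0.0000]/1.27 = 0.0000. B = V − Δ·S = 0.0000.
(1,1): S=261.2800. Δ = (V_up−V_dn)/(S_up−S_dn) = (150.8776−0.0000)/(371.0176−159.3808) = 0.7129. V = [p*·150.8776 + (1−p*)·0.0000]/1.27 = 96.8010. B = V − Δ·S = -89.4676.
(0,0): S=184.0000. Δ = (V_up−V_dn)/(S_up−S_dn) = (96.8010−0.0000)/(261.2800−112.2400) = 0.6495. V = [p*·96.8010 + (1−p*)·0.0000]/1.27 = 62.1062. B = V − Δ·S = -57.4012.
Check: Δ(0,0)·S0 + B(0,0) = 62.1062 = V0.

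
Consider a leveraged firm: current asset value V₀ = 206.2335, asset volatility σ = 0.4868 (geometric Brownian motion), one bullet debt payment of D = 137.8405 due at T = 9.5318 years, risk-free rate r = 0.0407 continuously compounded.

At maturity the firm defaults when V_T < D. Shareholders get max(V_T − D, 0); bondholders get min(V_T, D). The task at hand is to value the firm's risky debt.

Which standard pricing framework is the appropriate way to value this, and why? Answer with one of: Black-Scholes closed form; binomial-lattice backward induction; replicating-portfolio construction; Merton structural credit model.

framework: Merton structural credit model

Key observation: the asked-for credit quantity lives on the firm's capital structure — asset value, asset volatility, debt face 137.8405 — which is the structural model's domain.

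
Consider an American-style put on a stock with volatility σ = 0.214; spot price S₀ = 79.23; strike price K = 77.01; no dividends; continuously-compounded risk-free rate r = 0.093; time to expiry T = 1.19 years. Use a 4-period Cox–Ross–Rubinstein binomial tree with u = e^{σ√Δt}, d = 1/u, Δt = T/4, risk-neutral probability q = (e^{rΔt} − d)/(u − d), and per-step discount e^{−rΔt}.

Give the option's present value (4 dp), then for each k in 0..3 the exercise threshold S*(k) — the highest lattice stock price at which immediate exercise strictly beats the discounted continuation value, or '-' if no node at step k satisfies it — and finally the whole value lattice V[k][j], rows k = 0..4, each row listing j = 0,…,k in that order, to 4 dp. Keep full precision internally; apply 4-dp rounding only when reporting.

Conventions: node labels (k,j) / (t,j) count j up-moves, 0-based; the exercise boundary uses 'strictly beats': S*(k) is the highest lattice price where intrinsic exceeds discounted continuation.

price = 3.4476
boundary = - - 62.7343 70.5013
tree:
3.4476
7.1717 1.0314
14.2757 2.5910 0.0000
21.1870 6.5087 0.0000 0.0000
27.3370 14.2757 0.0000 0.0000 0.0000

Δt=0.29750  u=1.12381  d=0.88983  q=0.59075  discount=0.97271
step 4 (expiry): payoffs max(K−S,0) = 27.3370 14.2757 0.0000 0.0000 0.0000
step 3: (k=3,j=0): S=55.8230, K−S=21.1870, hold=19.0856 ⇒ V=21.1870 exercise | (k=3,j=1): S=70.5013, K−S=6.5087, hold=5.6829 ⇒ V=6.5087 exercise | (k=3,j=2): S=89.0393, K−S=0.0000, hold=0.0000 ⇒ V=0.0000 continue | (k=3,j=3): S=112.4518, K−S=0.0000, hold=0.0000 ⇒ V=0.0000 continue  boundary S*=70.5013
step 2: (k=2,j=0): S=62.7343, K−S=14.2757, hold=12.1742 ⇒ V=14.2757 exercise | (k=2,j=1): S=79.2300, K−S=0.0000, hold=2.5910 ⇒ V=2.5910 continue | (k=2,j=2): S=100.0631, K−S=0.0000, hold=0.0000 ⇒ V=0.0000 continue  boundary S*=62.7343
step 1: (k=1,j=0): S=70.5013, K−S=6.5087, hold=7.1717 ⇒ V=7.1717 continue | (k=1,j=1): S=89.0393, K−S=0.0000, hold=1.0314 ⇒ V=1.0314 continue  boundary S*=-
step 0: (k=0,j=0): S=79.2300, K−S=0.0000, hold=3.4476 ⇒ V=3.4476 continue  boundary S*=-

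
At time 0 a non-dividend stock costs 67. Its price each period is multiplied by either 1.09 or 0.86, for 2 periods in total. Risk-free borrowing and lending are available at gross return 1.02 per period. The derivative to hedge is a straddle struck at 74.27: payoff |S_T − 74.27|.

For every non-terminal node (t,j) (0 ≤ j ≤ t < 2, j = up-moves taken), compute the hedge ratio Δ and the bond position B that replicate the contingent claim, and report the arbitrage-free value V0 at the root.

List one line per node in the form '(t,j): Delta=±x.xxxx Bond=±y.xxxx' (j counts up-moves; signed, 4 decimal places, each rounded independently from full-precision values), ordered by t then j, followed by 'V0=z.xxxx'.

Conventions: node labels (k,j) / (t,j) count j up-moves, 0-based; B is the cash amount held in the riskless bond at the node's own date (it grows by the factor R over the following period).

No-arbitrage ⇒ martingale measure with p* = (R−d)/(u−d) = 0.6957.
Payoffs at expiry: V(2,0)=24.7168, V(2,1)=11.4642, V(2,2)=5.3327
  t=1,j=0: stock 57.6200 → up 62.8058 (V=11.4642), down 49.5532 (V=24.7168). Price 15.1937; hedge Δ=-1.0000, bond B=72.8137.
  t=1,j=1: stock 73.0300 → up 79.6027 (V=5.3327), down 62.8058 (V=11.4642). Price 7.0577; hedge Δ=-0.3650, bond B=33.7164.
  t=0,j=0: stock 67.0000 → up 73.0300 (V=7.0577), down 57.6200 (V=15.1937). Price 9.3469; hedge Δ=-0.5280, bond B=44.7211.
Check: Δ(0,0)·S0 + B(0,0) = 9.3469 = V0.

(0,0): Delta=-0.5280 Bond=44.7211
(1,0): Delta=-1.0000 Bond=72.8137
(1,1): Delta=-0.3650 Bond=33.7164
V0=9.3469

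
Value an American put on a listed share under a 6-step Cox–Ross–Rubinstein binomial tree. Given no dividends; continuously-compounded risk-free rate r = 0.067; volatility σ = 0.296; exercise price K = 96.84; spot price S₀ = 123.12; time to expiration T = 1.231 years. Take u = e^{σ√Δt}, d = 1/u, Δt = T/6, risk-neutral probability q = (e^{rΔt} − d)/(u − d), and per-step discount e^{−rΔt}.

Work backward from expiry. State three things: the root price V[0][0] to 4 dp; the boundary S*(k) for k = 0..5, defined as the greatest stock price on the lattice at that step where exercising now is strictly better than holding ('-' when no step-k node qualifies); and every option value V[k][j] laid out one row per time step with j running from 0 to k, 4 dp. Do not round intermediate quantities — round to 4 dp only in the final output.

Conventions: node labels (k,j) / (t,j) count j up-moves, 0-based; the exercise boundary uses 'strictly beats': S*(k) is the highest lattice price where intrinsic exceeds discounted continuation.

Δt=0.20517, u=1.14348, d=0.87453, q=0.51799, disc=e^(-rΔt)=0.98635
k=6 terminal: V=max(K-S,0) → 41.7640 24.8258 2.6785 0.0000 0.0000 0.0000 0.0000
k=5: j=0 S=62.9782 intr=33.8618 cont=32.5397 V=33.8618[EX]; j=1 S=82.3466 intr=14.4934 cont=13.1713 V=14.4934[EX]; j=2 S=107.6715 intr=0.0000 cont=1.2734 V=1.2734[hold]; j=3 S=140.7850 intr=0.0000 cont=0.0000 V=0.0000[hold]; j=4 S=184.0821 intr=0.0000 cont=0.0000 V=0.0000[hold]; j=5 S=240.6949 intr=0.0000 cont=0.0000 V=0.0000[hold]  S*(5)=82.3466
k=4: j=0 S=72.0142 intr=24.8258 cont=23.5038 V=24.8258[EX]; j=1 S=94.1615 intr=2.6785 cont=7.5412 V=7.5412[hold]; j=2 S=123.1200 intr=0.0000 cont=0.6054 V=0.6054[hold]; j=3 S=160.9845 intr=0.0000 cont=0.0000 V=0.0000[hold]; j=4 S=210.4938 intr=0.0000 cont=0.0000 V=0.0000[hold]  S*(4)=72.0142
k=3: j=0 S=82.3466 intr=14.4934 cont=15.6558 V=15.6558[hold]; j=1 S=107.6715 intr=0.0000 cont=3.8946 V=3.8946[hold]; j=2 S=140.7850 intr=0.0000 cont=0.2878 V=0.2878[hold]; j=3 S=184.0821 intr=0.0000 cont=0.0000 V=0.0000[hold]  S*(3)=-
k=2: j=0 S=94.1615 intr=2.6785 cont=9.4330 V=9.4330[hold]; j=1 S=123.1200 intr=0.0000 cont=1.9986 V=1.9986[hold]; j=2 S=160.9845 intr=0.0000 cont=0.1368 V=0.1368[hold]  S*(2)=-
k=1: j=0 S=107.6715 intr=0.0000 cont=5.5058 V=5.5058[hold]; j=1 S=140.7850 intr=0.0000 cont=1.0201 V=1.0201[hold]  S*(1)=-
k=0: j=0 S=123.1200 intr=0.0000 cont=3.1388 V=3.1388[hold]  S*(0)=-

price = 3.1388
boundary = - - - - 72.0142 82.3466
tree:
3.1388
5.5058 1.0201
9.4330 1.9986 0.1368
15.6558 3.8946 0.2878 0.0000
24.8258 7.5412 0.6054 0.0000 0.0000
33.8618 14.4934 1.2734 0.0000 0.0000 0.0000
41.7640 24.8258 2.6785 0.0000 0.0000 0.0000 0.0000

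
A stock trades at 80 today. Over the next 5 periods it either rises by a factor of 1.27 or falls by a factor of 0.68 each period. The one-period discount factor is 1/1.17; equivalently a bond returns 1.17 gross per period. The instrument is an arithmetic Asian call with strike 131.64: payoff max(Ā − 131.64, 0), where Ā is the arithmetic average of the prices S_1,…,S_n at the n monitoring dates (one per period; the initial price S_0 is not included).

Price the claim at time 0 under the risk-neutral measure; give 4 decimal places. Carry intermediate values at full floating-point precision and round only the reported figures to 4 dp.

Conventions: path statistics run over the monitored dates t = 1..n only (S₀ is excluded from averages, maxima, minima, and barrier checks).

price = 8.1552

With p* = (R−d)/(u−d) = 0.8305, sum probability × payoff across the paths and divide by R^5.
Enumerate all 2^5 = 32 price paths (U = up ×1.27, D = down ×0.68); each path with k up-moves has probability p*^k·(1−p*)^(5−k).
DDDDD: Ā=29.0566, payoff=0.0000, prob=0.000140
UDDDD: Ā=54.2675, payoff=0.0000, prob=0.000685
DUDDD: Ā=44.8275, payoff=0.0000, prob=0.000685
UUDDD: Ā=83.7220, payoff=0.0000, prob=0.003358
DDUDD: Ā=38.4083, payoff=0.0000, prob=0.000685
UDUDD: Ā=71.7332, payoff=0.0000, prob=0.003358
DUUDD: Ā=62.2932, payoff=0.0000, prob=0.003358
UUUDD: Ā=116.3417, payoff=0.0000, prob=0.016456
DDDUD: Ā=34.0433, payoff=0.0000, prob=0.000685
UDDUD: Ā=63.5808, payoff=0.0000, prob=0.003358
DUDUD: Ā=54.1408, payoff=0.0000, prob=0.003358
UUDUD: Ā=101.1159, payoff=0.0000, prob=0.016456
DDUUD: Ā=47.7216, payoff=0.0000, prob=0.003358
UDUUD: Ā=89.1271, payoff=0.0000, prob=0.016456
DUUUD: Ā=79.6871, payoff=0.0000, prob=0.016456
UUUUD: Ā=148.8274, payoff=17.1874, prob=0.080635
DDDDU: Ā=31.0750, payoff=0.0000, prob=0.000685
UDDDU: Ā=58.0372, payoff=0.0000, prob=0.003358
DUDDU: Ā=48.5972, payoff=0.0000, prob=0.003358
UUDDU: Ā=90.7624, payoff=0.0000, prob=0.016456
DDUDU: Ā=42.1780, payoff=0.0000, prob=0.003358
UDUDU: Ā=78.7736, payoff=0.0000, prob=0.016456
DUUDU: Ā=69.3336, payoff=0.0000, prob=0.016456
UUUDU: Ā=129.4907, payoff=0.0000, prob=0.080635
DDDUU: Ā=37.8129, payoff=0.0000, prob=0.003358
UDDUU: Ā=70.6212, payoff=0.0000, prob=0.016456
DUDUU: Ā=61.1812, payoff=0.0000, prob=0.016456
UUDUU: Ā=114.2649, payoff=0.0000, prob=0.080635
DDUUU: Ā=54.7620, payoff=0.0000, prob=0.016456
UDUUU: Ā=102.2761, payoff=0.0000, prob=0.080635
DUUUU: Ā=92.8361, payoff=0.0000, prob=0.080635
UUUUU: Ā=173.3851, payoff=41.7451, prob=0.395112
Price = Σ prob·payoff / R^5 = 17.879888 / 2.192448 = 8.1552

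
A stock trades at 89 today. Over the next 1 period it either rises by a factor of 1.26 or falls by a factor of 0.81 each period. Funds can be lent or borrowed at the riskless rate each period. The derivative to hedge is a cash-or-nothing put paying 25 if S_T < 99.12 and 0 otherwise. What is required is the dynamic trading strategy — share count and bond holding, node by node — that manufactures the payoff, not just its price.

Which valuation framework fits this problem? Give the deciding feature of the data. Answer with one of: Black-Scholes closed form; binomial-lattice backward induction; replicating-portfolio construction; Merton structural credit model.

Key observation: a price alone would not answer the question — the per-node share/bond construction on the spot-89, 1.26/0.81 tree is required, and only the replicating-portfolio method yields it.

framework: replicating-portfolio construction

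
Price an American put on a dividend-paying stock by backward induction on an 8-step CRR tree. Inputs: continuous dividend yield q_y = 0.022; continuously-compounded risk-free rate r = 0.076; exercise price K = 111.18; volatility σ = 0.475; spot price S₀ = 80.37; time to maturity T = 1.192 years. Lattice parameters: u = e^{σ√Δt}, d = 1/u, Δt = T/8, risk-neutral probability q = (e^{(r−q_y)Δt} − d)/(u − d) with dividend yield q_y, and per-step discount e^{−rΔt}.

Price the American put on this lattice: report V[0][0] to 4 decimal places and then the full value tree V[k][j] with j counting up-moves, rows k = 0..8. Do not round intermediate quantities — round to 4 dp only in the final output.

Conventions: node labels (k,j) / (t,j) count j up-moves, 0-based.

price = 34.5892
tree:
34.5892
44.5195 24.4934
55.4825 33.5253 15.1442
64.8132 44.2740 22.5038 7.4110
72.5808 55.4825 32.2747 12.2944 2.2166
79.0472 64.8132 44.2740 19.8477 4.2800 0.0000
84.4302 72.5808 55.4825 30.8100 8.2640 0.0000 0.0000
88.9115 79.0472 64.8132 44.2740 15.9567 0.0000 0.0000 0.0000
92.6420 84.4302 72.5808 55.4825 30.8100 0.0000 0.0000 0.0000 0.0000

Δt=0.14900  u=1.20124  d=0.83247  q=0.47620  discount=0.98874
step 8 (expiry): payoffs max(K−S,0) = 92.6420 84.4302 72.5808 55.4825 30.8100 0.0000 0.0000 0.0000 0.0000
k=7: (k=7,j=0): S=22.2685, K−S=88.9115, hold=87.7325 ⇒ V=88.9115 exercise | (k=7,j=1): S=32.1328, K−S=79.0472, hold=77.9004 ⇒ V=79.0472 exercise | (k=7,j=2): S=46.3668, K−S=64.8132, hold=63.7130 ⇒ V=64.8132 exercise | (k=7,j=3): S=66.9060, K−S=44.2740, hold=43.2411 ⇒ V=44.2740 exercise | (k=7,j=4): S=96.5435, K−S=14.6365, hold=15.9567 ⇒ V=15.9567 continue | (k=7,j=5): S=139.3095, K−S=0.0000, hold=0.0000 ⇒ V=0.0000 continue | (k=7,j=6): S=201.0198, K−S=0.0000, hold=0.0000 ⇒ V=0.0000 continue | (k=7,j=7): S=290.0659, K−S=0.0000, hold=0.0000 ⇒ V=0.0000 continue
k=6: (k=6,j=0): S=26.7498, K−S=84.4302, hold=83.2659 ⇒ V=84.4302 exercise | (k=6,j=1): S=38.5992, K−S=72.5808, hold=71.4552 ⇒ V=72.5808 exercise | (k=6,j=2): S=55.6975, K−S=55.4825, hold=54.4128 ⇒ V=55.4825 exercise | (k=6,j=3): S=80.3700, K−S=30.8100, hold=30.4427 ⇒ V=30.8100 exercise | (k=6,j=4): S=115.9717, K−S=0.0000, hold=8.2640 ⇒ V=8.2640 continue | (k=6,j=5): S=167.3439, K−S=0.0000, hold=0.0000 ⇒ V=0.0000 continue | (k=6,j=6): S=241.4725, K−S=0.0000, hold=0.0000 ⇒ V=0.0000 continue
k=5: (k=5,j=0): S=32.1328, K−S=79.0472, hold=77.9004 ⇒ V=79.0472 exercise | (k=5,j=1): S=46.3668, K−S=64.8132, hold=63.7130 ⇒ V=64.8132 exercise | (k=5,j=2): S=66.9060, K−S=44.2740, hold=43.2411 ⇒ V=44.2740 exercise | (k=5,j=3): S=96.5435, K−S=14.6365, hold=19.8477 ⇒ V=19.8477 continue | (k=5,j=4): S=139.3095, K−S=0.0000, hold=4.2800 ⇒ V=4.2800 continue | (k=5,j=5): S=201.0198, K−S=0.0000, hold=0.0000 ⇒ V=0.0000 continue
k=4: (k=4,j=0): S=38.5992, K−S=72.5808, hold=71.4552 ⇒ V=72.5808 exercise | (k=4,j=1): S=55.6975, K−S=55.4825, hold=54.4128 ⇒ V=55.4825 exercise | (k=4,j=2): S=80.3700, K−S=30.8100, hold=32.2747 ⇒ V=32.2747 continue | (k=4,j=3): S=115.9717, K−S=0.0000, hold=12.2944 ⇒ V=12.2944 continue | (k=4,j=4): S=167.3439, K−S=0.0000, hold=2.2166 ⇒ V=2.2166 continue
k=3: (k=3,j=0): S=46.3668, K−S=64.8132, hold=63.7130 ⇒ V=64.8132 exercise | (k=3,j=1): S=66.9060, K−S=44.2740, hold=43.9307 ⇒ V=44.2740 exercise | (k=3,j=2): S=96.5435, K−S=14.6365, hold=22.5038 ⇒ V=22.5038 continue | (k=3,j=3): S=139.3095, K−S=0.0000, hold=7.4110 ⇒ V=7.4110 continue
k=2: (k=2,j=0): S=55.6975, K−S=55.4825, hold=54.4128 ⇒ V=55.4825 exercise | (k=2,j=1): S=80.3700, K−S=30.8100, hold=33.5253 ⇒ V=33.5253 continue | (k=2,j=2): S=115.9717, K−S=0.0000, hold=15.1442 ⇒ V=15.1442 continue
k=1: (k=1,j=0): S=66.9060, K−S=44.2740, hold=44.5195 ⇒ V=44.5195 continue | (k=1,j=1): S=96.5435, K−S=14.6365, hold=24.4934 ⇒ V=24.4934 continue
k=0: (k=0,j=0): S=80.3700, K−S=30.8100, hold=34.5892 ⇒ V=34.5892 continue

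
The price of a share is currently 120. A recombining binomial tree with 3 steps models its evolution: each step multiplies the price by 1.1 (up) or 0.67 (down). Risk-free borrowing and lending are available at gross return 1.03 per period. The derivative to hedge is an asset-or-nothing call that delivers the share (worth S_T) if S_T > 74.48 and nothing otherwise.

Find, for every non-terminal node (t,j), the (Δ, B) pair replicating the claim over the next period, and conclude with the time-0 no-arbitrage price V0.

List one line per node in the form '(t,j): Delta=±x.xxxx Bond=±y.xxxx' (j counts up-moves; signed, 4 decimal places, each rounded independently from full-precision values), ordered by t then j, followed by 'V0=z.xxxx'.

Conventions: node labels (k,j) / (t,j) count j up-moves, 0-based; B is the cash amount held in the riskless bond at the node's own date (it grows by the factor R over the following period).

(0,0): Delta=1.2838 Bond=-37.8120
(1,0): Delta=2.2873 Bond=-119.6210
(1,1): Delta=1.1650 Bond=-23.2596
(2,0): Delta=0.0000 Bond=0.0000
(2,1): Delta=2.5581 Bond=-147.1670
(2,2): Delta=1.0000 Bond=0.0000
V0=116.2482

No-arbitrage ⇒ martingale measure with p* = (R−d)/(u−d) = 0.8372.
Expiry values: V(3,0)=0.0000, V(3,1)=0.0000, V(3,2)=97.2840, V(3,3)=159.7200
(2,0): S=53.8680. Δ = (V_up−V_dn)/(S_up−S_dn) = (0.0000−0.0000)/(59.2548−36.0916) = 0.0000. V = [p*·0.0000 + (1−p*)·0.0000]/1.03 = 0.0000. B = V − Δ·S = 0.0000.
(2,1): S=88.4400. Δ = (V_up−V_dn)/(S_up−S_dn) = (97.2840−0.0000)/(97.2840−59.2548) = 2.5581. V = [p*·97.2840 + (1−p*)·0.0000]/1.03 = 79.0748. B = V − Δ·S = -147.1670.
(2,2): S=145.2000. Δ = (V_up−V_dn)/(S_up−S_dn) = (159.7200−97.2840)/(159.7200−97.2840) = 1.0000. V = [p*·159.7200 + (1−p*)·97.2840]/1.03 = 145.2000. B = V − Δ·S = 0.0000.
(1,0): S=80.4000. Δ = (V_up−V_dn)/(S_up−S_dn) = (79.0748−0.0000)/(88.4400−53.8680) = 2.2873. V = [p*·79.0748 + (1−p*)·0.0000]/1.03 = 64.2740. B = V − Δ·S = -119.6210.
(1,1): S=132.0000. Δ = (V_up−V_dn)/(S_up−S_dn) = (145.2000−79.0748)/(145.2000−88.4400) = 1.1650. V = [p*·145.2000 + (1−p*)·79.0748]/1.03 = 130.5198. B = V − Δ·S = -23.2596.
(0,0): S=120.0000. Δ = (V_up−V_dn)/(S_up−S_dn) = (130.5198−64.2740)/(132.0000−80.4000) = 1.2838. V = [p*·130.5198 + (1−p*)·64.2740]/1.03 = 116.2482. B = V − Δ·S = -37.8120.
Check: Δ(0,0)·S0 + B(0,0) = 116.2482 = V0.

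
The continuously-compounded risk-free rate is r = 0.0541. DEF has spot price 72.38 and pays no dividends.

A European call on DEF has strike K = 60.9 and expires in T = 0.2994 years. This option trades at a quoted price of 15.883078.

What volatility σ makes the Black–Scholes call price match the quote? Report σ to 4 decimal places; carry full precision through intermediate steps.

sigma = 0.5712

At σ = 0.5712 the Black–Scholes value reproduces the quote:
σ√T = 0.5712·√0.2994 = 0.312546
d₁ = (ln(S/K) + (r+σ²/2)T) / (σ√T) = (ln(72.38/60.9) + (0.0541+0.5712²/2)·0.2994) / 0.312546 = (0.172697 + 0.065040) / 0.312546 = 0.760646
d₂ = d₁ − σ√T = 0.760646 − 0.312546 = 0.448100
e^{−rT} = 0.983933
N(d₁) = 0.776566,  N(d₂) = 0.672959
V = S·N(d₁) − K·e^{−rT}·N(d₂) = 56.207826 − 40.324748 = 15.883078 (matching the quote); vega is positive throughout, so no other σ reproduces this price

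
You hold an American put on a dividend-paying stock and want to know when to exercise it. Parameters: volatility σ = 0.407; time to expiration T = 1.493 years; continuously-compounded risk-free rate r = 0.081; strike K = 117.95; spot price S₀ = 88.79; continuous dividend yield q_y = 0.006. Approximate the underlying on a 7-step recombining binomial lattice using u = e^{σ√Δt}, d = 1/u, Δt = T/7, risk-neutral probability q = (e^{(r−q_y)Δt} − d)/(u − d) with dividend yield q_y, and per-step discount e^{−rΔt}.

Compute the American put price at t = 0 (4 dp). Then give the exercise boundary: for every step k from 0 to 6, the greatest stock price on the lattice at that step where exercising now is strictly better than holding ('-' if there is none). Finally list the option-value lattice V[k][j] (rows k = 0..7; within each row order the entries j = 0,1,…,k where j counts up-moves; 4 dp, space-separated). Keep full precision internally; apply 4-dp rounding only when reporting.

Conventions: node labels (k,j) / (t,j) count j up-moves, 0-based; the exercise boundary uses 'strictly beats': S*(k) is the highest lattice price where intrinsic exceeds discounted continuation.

Δt=0.21329  u=1.20679  d=0.82864  q=0.49579  discount=0.98287
step 7 (expiry): payoffs max(K−S,0) = 94.1300 83.2600 67.4294 44.3747 10.7991 0.0000 0.0000 0.0000
step 6: (k=6,j=0): S=28.7457, K−S=89.2043, hold=87.2208 ⇒ V=89.2043 exercise | (k=6,j=1): S=41.8636, K−S=76.0864, hold=74.1197 ⇒ V=76.0864 exercise | (k=6,j=2): S=60.9678, K−S=56.9822, hold=55.0400 ⇒ V=56.9822 exercise | (k=6,j=3): S=88.7900, K−S=29.1600, hold=27.2533 ⇒ V=29.1600 exercise | (k=6,j=4): S=129.3087, K−S=0.0000, hold=5.3518 ⇒ V=5.3518 continue | (k=6,j=5): S=188.3178, K−S=0.0000, hold=0.0000 ⇒ V=0.0000 continue | (k=6,j=6): S=274.2554, K−S=0.0000, hold=0.0000 ⇒ V=0.0000 continue  boundary S*=88.7900
step 5: (k=5,j=0): S=34.6900, K−S=83.2600, hold=81.2841 ⇒ V=83.2600 exercise | (k=5,j=1): S=50.5206, K−S=67.4294, hold=65.4738 ⇒ V=67.4294 exercise | (k=5,j=2): S=73.5753, K−S=44.3747, hold=42.4485 ⇒ V=44.3747 exercise | (k=5,j=3): S=107.1509, K−S=10.7991, hold=17.0589 ⇒ V=17.0589 continue | (k=5,j=4): S=156.0485, K−S=0.0000, hold=2.6522 ⇒ V=2.6522 continue | (k=5,j=5): S=227.2601, K−S=0.0000, hold=0.0000 ⇒ V=0.0000 continue  boundary S*=73.5753
step 4: (k=4,j=0): S=41.8636, K−S=76.0864, hold=74.1197 ⇒ V=76.0864 exercise | (k=4,j=1): S=60.9678, K−S=56.9822, hold=55.0400 ⇒ V=56.9822 exercise | (k=4,j=2): S=88.7900, K−S=29.1600, hold=30.3037 ⇒ V=30.3037 continue | (k=4,j=3): S=129.3087, K−S=0.0000, hold=9.7463 ⇒ V=9.7463 continue | (k=4,j=4): S=188.3178, K−S=0.0000, hold=1.3144 ⇒ V=1.3144 continue  boundary S*=60.9678
step 3: (k=3,j=0): S=50.5206, K−S=67.4294, hold=65.4738 ⇒ V=67.4294 exercise | (k=3,j=1): S=73.5753, K−S=44.3747, hold=43.0059 ⇒ V=44.3747 exercise | (k=3,j=2): S=107.1509, K−S=10.7991, hold=19.7671 ⇒ V=19.7671 continue | (k=3,j=3): S=156.0485, K−S=0.0000, hold=5.4705 ⇒ V=5.4705 continue  boundary S*=73.5753
step 2: (k=2,j=0): S=60.9678, K−S=56.9822, hold=55.0400 ⇒ V=56.9822 exercise | (k=2,j=1): S=88.7900, K−S=29.1600, hold=31.6234 ⇒ V=31.6234 continue | (k=2,j=2): S=129.3087, K−S=0.0000, hold=12.4619 ⇒ V=12.4619 continue  boundary S*=60.9678
step 1: (k=1,j=0): S=73.5753, K−S=44.3747, hold=43.6490 ⇒ V=44.3747 exercise | (k=1,j=1): S=107.1509, K−S=10.7991, hold=21.7444 ⇒ V=21.7444 continue  boundary S*=73.5753
step 0: (k=0,j=0): S=88.7900, K−S=29.1600, hold=32.5870 ⇒ V=32.5870 continue  boundary S*=-

price = 32.5870
boundary = - 73.5753 60.9678 73.5753 60.9678 73.5753 88.7900
tree:
32.5870
44.3747 21.7444
56.9822 31.6234 12.4619
67.4294 44.3747 19.7671 5.4705
76.0864 56.9822 30.3037 9.7463 1.3144
83.2600 67.4294 44.3747 17.0589 2.6522 0.0000
89.2043 76.0864 56.9822 29.1600 5.3518 0.0000 0.0000
94.1300 83.2600 67.4294 44.3747 10.7991 0.0000 0.0000 0.0000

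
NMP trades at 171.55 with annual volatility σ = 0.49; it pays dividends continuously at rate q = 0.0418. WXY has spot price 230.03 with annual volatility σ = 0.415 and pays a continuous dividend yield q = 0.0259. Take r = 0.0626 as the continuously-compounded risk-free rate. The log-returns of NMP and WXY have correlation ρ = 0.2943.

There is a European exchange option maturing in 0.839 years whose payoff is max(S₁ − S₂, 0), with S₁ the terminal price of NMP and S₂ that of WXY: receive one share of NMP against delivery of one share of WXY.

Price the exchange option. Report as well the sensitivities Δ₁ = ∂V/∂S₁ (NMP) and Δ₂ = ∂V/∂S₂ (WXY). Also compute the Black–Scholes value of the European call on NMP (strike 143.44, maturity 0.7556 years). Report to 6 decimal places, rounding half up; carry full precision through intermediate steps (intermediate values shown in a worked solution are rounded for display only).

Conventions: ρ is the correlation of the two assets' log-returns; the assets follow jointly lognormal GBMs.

exchange price = 15.388437
Δ1 = 0.343012
Δ2 = -0.188911
price(NMP call K=143.44) = 42.828035

σ_eff = √(σ₁² + σ₂² − 2ρσ₁σ₂) = √(0.49² + 0.415² − 2·0.2943·0.49·0.415) = 0.540956
d₁ = (ln(S₁/S₂) + (q₂ − q₁ + σ_eff²/2)T) / (σ_eff√T) = (ln(171.55/230.03) + (0.0259 − 0.0418 + 0.146317)·0.839) / 0.495499 = -0.371172
d₂ = d₁ − σ_eff√T = -0.371172 − 0.495499 = -0.866671
N(d₁) = 0.355255,  N(d₂) = 0.193061
V = S₁·e^{−q₁T}·N(d₁) − S₂·e^{−q₂T}·N(d₂) = 58.843662 − 43.455224 = 15.388437
Δ₁ = e^{−q₁T}·N(d₁) = 0.343012;  Δ₂ = −e^{−q₂T}·N(d₂) = -0.188911
[vanilla: NMP call K=143.44]
σ√T = 0.49·√0.7556 = 0.425934
d₁ = (ln(S/K) + (r−q+σ²/2)T) / (σ√T) = (ln(171.55/143.44) + (0.0626−0.0418+0.49²/2)·0.7556) / 0.425934 = (0.178958 + 0.106426) / 0.425934 = 0.670020
d₂ = d₁ − σ√T = 0.670020 − 0.425934 = 0.244086
e^{−rT} = 0.953801
e^{−qT} = 0.968909
N(d₁) = 0.748578,  N(d₂) = 0.596418
price = S·e^{−qT}·N(d₁) − K·e^{−rT}·N(d₂) = 124.425879 − 81.597844 = 42.828035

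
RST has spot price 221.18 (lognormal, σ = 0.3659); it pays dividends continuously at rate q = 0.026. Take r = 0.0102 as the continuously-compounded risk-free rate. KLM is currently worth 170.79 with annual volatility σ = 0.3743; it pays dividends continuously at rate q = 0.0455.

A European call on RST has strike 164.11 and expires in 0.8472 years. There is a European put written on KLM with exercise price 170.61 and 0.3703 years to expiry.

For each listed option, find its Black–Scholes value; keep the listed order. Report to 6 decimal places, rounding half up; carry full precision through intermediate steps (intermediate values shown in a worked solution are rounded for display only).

price(RST call K=164.11) = 60.598116
price(KLM put K=170.61) = 16.355397

[RST call K=164.11]
σ√T = 0.3659·√0.8472 = 0.336787
d₁ = (ln(S/K) + (r−q+σ²/2)T) / (σ√T) = (ln(221.18/164.11) + (0.0102−0.026+0.3659²/2)·0.8472) / 0.336787 = (0.298440 + 0.043327) / 0.336787 = 1.014786
d₂ = d₁ − σ√T = 1.014786 − 0.336787 = 0.677999
e^{−rT} = 0.991396
e^{−qT} = 0.978214
N(d₁) = 0.844896,  N(d₂) = 0.751114
price = S·e^{−qT}·N(d₁) − K·e^{−rT}·N(d₂) = 182.802825 − 122.204709 = 60.598116
[KLM put K=170.61]
σ√T = 0.3743·√0.3703 = 0.227770
d₁ = (ln(S/K) + (r−q+σ²/2)T) / (σ√T) = (ln(170.79/170.61) + (0.0102−0.0455+0.3743²/2)·0.3703) / 0.227770 = (0.001054 + 0.012868) / 0.227770 = 0.061125
d₂ = d₁ − σ√T = 0.061125 − 0.227770 = -0.166645
e^{−rT} = 0.996230
e^{−qT} = 0.983292
N(−d₁) = 0.475630,  N(−d₂) = 0.566175
price = K·e^{−rT}·N(−d₂) − S·e^{−qT}·N(−d₁) = 96.231002 − 79.875606 = 16.355397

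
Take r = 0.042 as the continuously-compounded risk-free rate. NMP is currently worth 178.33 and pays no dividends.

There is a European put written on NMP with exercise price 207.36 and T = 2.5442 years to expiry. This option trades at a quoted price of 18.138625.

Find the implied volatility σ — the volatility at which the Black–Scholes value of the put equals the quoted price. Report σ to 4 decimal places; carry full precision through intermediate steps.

sigma = 0.1188

At σ = 0.1188 the Black–Scholes value reproduces the quote:
σ√T = 0.1188·√2.5442 = 0.189493
d₁ = (ln(S/K) + (r+σ²/2)T) / (σ√T) = (ln(178.33/207.36) + (0.042+0.1188²/2)·2.5442) / 0.189493 = (-0.150821 + 0.124810) / 0.189493 = -0.137264
d₂ = d₁ − σ√T = -0.137264 − 0.189493 = -0.326757
e^{−rT} = 0.898655
N(−d₁) = 0.554589,  N(−d₂) = 0.628074
V = K·e^{−rT}·N(−d₂) − S·N(−d₁) = 117.038485 − 98.899860 = 18.138625 (the quoted price), and the Black–Scholes price is strictly increasing in σ, so σ is unique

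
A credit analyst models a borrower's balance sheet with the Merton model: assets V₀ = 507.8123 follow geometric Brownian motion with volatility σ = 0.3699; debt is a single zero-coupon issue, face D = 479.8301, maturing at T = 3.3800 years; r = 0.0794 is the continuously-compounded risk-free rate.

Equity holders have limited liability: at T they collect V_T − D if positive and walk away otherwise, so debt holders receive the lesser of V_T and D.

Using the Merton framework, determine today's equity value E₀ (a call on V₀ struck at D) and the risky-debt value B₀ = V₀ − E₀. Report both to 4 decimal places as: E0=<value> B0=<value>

E0=199.2866 B0=308.5257

With assets at 507.8123 and a single debt payment of 479.8301 at 3.3800 years:
d₁ = [ln(V₀/D) + (r + σ²/2)T] / (σ√T)
   = [ln(507.8123/479.8301) + (0.0794 + 0.5·0.3699²)·3.3800] / (0.3699·√3.3800)
   = [0.056680 + 0.499608] / 0.680053 = 0.818007
d₂ = d₁ − σ√T = 0.818007 − 0.680053 = 0.137954
N(d₁) = 0.793323,  N(d₂) = 0.554862,  e^(−rT) = 0.764623
E₀ = V₀·N(d₁) − D·e^(−rT)·N(d₂)
   = 507.8123·0.793323 − 479.8301·0.764623·0.554862 = 199.286593
B₀ = V₀ − E₀ = 507.8123 − 199.286593 = 308.525707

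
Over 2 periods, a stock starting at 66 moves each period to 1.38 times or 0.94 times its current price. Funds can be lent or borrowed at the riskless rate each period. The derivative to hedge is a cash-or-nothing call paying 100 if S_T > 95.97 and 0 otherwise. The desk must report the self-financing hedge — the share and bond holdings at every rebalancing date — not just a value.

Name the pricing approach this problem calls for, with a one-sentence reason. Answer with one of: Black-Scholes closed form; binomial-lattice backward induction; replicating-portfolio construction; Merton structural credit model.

Key observation: since the answer must list Δ and B at each node of the 1.38/0.94 lattice on 66, the replicating-portfolio method — solving the two-state system at every node — is the one that applies.

framework: replicating-portfolio construction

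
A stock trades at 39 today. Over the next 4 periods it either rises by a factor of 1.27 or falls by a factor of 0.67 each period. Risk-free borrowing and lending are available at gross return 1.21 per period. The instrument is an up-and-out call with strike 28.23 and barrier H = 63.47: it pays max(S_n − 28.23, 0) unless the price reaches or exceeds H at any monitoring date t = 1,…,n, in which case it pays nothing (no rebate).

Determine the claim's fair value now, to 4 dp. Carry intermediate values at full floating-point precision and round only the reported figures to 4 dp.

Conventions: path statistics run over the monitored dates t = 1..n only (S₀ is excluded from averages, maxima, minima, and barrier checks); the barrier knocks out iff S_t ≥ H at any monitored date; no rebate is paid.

With p* = (R−d)/(u−d) = 0.9000, sum probability × payoff across the paths and divide by R^4.
Enumerate all 2^4 = 16 price paths (U = up ×1.27, D = down ×0.67); each path with k up-moves has probability p*^k·(1−p*)^(4−k).
DDDD: M=26.1300, payoff=0.0000, prob=0.000100
UDDD: M=49.5300, payoff=0.0000, prob=0.000900
DUDD: M=33.1851, payoff=0.0000, prob=0.000900
UUDD: M=62.9031, payoff=0.0072, prob=0.008100
DDUD: M=26.1300, payoff=0.0000, prob=0.000900
UDUD: M=49.5300, payoff=0.0072, prob=0.008100
DUUD: M=42.1451, payoff=0.0072, prob=0.008100
UUUD: M=79.8869, payoff=0.0000, prob=0.072900
DDDU: M=26.1300, payoff=0.0000, prob=0.000900
UDDU: M=49.5300, payoff=0.0072, prob=0.008100
DUDU: M=33.1851, payoff=0.0072, prob=0.008100
UUDU: M=62.9031, payoff=25.2942, prob=0.072900
DDUU: M=28.2372, payoff=0.0072, prob=0.008100
UDUU: M=53.5242, payoff=25.2942, prob=0.072900
DUUU: M=53.5242, payoff=25.2942, prob=0.072900
UUUU: M=101.4564, payoff=0.0000, prob=0.656100
Price = Σ prob·payoff / R^4 = 5.532202 / 2.143589 = 2.5808

price = 2.5808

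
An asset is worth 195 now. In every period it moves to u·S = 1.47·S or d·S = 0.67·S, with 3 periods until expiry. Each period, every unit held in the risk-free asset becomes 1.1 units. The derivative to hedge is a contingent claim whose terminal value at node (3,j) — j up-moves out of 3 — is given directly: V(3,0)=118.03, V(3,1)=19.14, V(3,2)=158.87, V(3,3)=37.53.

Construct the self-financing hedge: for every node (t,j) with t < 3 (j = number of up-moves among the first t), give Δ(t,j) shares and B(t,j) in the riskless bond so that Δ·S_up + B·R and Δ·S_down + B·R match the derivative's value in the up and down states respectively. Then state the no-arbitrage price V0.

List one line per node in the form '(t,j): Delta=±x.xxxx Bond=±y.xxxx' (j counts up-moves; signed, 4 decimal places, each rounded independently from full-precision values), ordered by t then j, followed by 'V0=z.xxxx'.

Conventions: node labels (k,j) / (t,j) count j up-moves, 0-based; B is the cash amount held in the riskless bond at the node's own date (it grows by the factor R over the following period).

No-arbitrage ⇒ martingale measure with p* = (R−d)/(u−d) = 0.5375.
Payoffs at expiry: V(3,0)=118.0300, V(3,1)=19.1400, V(3,2)=158.8700, V(3,3)=37.5300
(2,0): S=87.5355. Δ = (V_up−V_dn)/(S_up−S_dn) = (19.1400−118.0300)/(128.6772−58.6488) = -1.4121. V = [p*·19.1400 + (1−p*)·118.0300]/1.1 = 58.9787. B = V − Δ·S = 182.5913.
(2,1): S=192.0555. Δ = (V_up−V_dn)/(S_up−S_dn) = (158.8700−19.1400)/(282.3216−128.6772) = 0.9094. V = [p*·158.8700 + (1−p*)·19.1400]/1.1 = 85.6772. B = V − Δ·S = -88.9853.
(2,2): S=421.3755. Δ = (V_up−V_dn)/(S_up−S_dn) = (37.5300−158.8700)/(619.4220−282.3216) = -0.3600. V = [p*·37.5300 + (1−p*)·158.8700]/1.1 = 85.1361. B = V − Δ·S = 236.8111.
(1,0): S=130.6500. Δ = (V_up−V_dn)/(S_up−S_dn) = (85.6772−58.9787)/(192.0555−87.5355) = 0.2554. V = [p*·85.6772 + (1−p*)·58.9787]/1.1 = 66.6629. B = V − Δ·S = 33.2898.
(1,1): S=286.6500. Δ = (V_up−V_dn)/(S_up−S_dn) = (85.1361−85.6772)/(421.3755−192.0555) = -0.0024. V = [p*·85.1361 + (1−p*)·85.6772]/1.1 = 77.6240. B = V − Δ·S = 78.3002.
(0,0): S=195.0000. Δ = (V_up−V_dn)/(S_up−S_dn) = (77.6240−66.6629)/(286.6500−130.6500) = 0.0703. V = [p*·77.6240 + (1−p*)·66.6629]/1.1 = 65.9586. B = V − Δ·S = 52.2572.
Check: Δ(0,0)·S0 + B(0,0) = 65.9586 = V0.

(0,0): Delta=0.0703 Bond=52.2572
(1,0): Delta=0.2554 Bond=33.2898
(1,1): Delta=-0.0024 Bond=78.3002
(2,0): Delta=-1.4121 Bond=182.5913
(2,1): Delta=0.9094 Bond=-88.9853
(2,2): Delta=-0.3600 Bond=236.8111
V0=65.9586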